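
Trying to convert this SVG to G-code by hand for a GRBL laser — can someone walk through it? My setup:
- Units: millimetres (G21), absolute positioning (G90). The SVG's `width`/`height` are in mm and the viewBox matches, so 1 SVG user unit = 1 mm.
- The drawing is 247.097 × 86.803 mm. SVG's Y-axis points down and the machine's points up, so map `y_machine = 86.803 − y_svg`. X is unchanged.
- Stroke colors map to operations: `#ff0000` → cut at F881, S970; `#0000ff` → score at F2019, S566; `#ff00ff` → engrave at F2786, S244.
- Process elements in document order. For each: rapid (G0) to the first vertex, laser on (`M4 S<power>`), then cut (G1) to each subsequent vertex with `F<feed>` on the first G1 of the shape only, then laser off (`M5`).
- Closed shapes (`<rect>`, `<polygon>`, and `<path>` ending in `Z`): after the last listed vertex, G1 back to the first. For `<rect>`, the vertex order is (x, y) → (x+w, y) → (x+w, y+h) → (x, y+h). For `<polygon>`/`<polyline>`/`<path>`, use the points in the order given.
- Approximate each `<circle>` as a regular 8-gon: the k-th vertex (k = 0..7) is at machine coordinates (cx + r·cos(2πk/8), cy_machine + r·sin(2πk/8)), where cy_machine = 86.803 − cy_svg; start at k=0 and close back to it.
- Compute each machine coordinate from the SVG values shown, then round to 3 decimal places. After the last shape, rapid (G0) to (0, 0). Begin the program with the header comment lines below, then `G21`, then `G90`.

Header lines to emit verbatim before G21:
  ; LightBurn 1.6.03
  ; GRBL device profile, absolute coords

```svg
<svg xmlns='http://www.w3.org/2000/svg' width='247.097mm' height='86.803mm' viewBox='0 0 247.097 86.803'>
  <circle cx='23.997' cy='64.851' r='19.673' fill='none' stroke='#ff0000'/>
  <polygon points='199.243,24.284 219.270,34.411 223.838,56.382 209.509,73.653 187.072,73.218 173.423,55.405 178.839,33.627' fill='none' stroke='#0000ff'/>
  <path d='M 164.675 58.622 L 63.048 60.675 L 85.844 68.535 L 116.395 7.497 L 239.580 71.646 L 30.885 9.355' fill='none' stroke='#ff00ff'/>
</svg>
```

1 u = 1 mm; y_m = 86.803 − y.

[1] `<circle>` circle, #ff0000→cut S970 F881: (43.670,21.952) → (37.908,35.863) → (23.997,41.625) → (10.086,35.863) → (4.324,21.952) → (10.086,8.041) → (23.997,2.279) → (37.908,8.041) → (43.670,21.952) (closed)

[2] `<polygon>` regular polygon, #0000ff→score S566 F2019: (199.243,62.519) → (219.270,52.392) → (223.838,30.421) → (209.509,13.150) → (187.072,13.585) → (173.423,31.398) → (178.839,53.176) → (199.243,62.519) (closed)

[3] `<path>` open polyline, #ff00ff→engrave S244 F2786: (164.675,28.181) → (63.048,26.128) → (85.844,18.268) → (116.395,79.306) → (239.580,15.157) → (30.885,77.448)

; LightBurn 1.6.03
; GRBL device profile, absolute coords
G21
G90
G0 X43.670 Y21.952
M4 S970
G1 X37.908 Y35.863 F881
G1 X23.997 Y41.625
G1 X10.086 Y35.863
G1 X4.324 Y21.952
G1 X10.086 Y8.041
G1 X23.997 Y2.279
G1 X37.908 Y8.041
G1 X43.670 Y21.952
M5
G0 X199.243 Y62.519
M4 S566
G1 X219.270 Y52.392 F2019
G1 X223.838 Y30.421
G1 X209.509 Y13.150
G1 X187.072 Y13.585
G1 X173.423 Y31.398
G1 X178.839 Y53.176
G1 X199.243 Y62.519
M5
G0 X164.675 Y28.181
M4 S244
G1 X63.048 Y26.128 F2786
G1 X85.844 Y18.268
G1 X116.395 Y79.306
G1 X239.580 Y15.157
G1 X30.885 Y77.448
M5
G0 X0.000 Y0.000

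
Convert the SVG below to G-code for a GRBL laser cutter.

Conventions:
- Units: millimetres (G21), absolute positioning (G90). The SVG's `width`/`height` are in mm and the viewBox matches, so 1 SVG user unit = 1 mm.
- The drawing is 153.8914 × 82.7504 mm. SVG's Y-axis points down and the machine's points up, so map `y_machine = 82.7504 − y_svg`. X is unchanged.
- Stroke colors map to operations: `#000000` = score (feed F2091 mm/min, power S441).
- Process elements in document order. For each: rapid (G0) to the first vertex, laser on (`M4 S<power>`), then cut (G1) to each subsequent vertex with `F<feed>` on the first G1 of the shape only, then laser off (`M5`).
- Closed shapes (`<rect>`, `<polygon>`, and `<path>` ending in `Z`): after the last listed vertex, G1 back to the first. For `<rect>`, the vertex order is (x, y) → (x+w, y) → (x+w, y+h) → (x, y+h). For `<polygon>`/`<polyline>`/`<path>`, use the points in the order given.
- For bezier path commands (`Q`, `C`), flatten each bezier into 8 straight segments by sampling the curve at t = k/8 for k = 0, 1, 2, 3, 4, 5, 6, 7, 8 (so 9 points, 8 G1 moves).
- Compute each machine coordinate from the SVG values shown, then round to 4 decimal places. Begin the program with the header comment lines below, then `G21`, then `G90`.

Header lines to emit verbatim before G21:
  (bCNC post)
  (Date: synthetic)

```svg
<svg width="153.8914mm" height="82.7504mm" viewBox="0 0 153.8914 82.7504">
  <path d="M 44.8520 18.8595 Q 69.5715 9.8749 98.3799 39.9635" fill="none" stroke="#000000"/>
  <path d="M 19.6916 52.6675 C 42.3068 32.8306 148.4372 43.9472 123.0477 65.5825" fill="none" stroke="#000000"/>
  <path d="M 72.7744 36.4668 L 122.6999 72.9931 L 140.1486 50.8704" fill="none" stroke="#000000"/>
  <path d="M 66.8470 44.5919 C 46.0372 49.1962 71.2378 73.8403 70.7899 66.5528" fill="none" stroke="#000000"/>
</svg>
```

Since the viewBox matches the mm dimensions, user units are millimetres directly. The only transform is the Y-flip y_m = 82.7504 − y_svg.

Shape 1 is a quadratic bezier drawn with `<path>`. Its stroke #000000 means score at S441, F2091. After flipping Y the toolpath is (44.8520,63.8909) → (51.0958,65.5265) → (57.4673,65.9411) → (63.9666,65.1347) → (70.5937,63.1072) → (77.3486,59.8587) → (84.2313,55.3891) → (91.2417,49.6985) → (98.3799,42.7869).

Shape 2 is a cubic bezier drawn with `<path>`. Its stroke #000000 means score at S441, F2091. After flipping Y the toolpath is (19.6916,30.0829) → (31.6671,36.1107) → (48.9522,39.4761) → (69.0269,40.4185) → (89.3714,39.1775) → (107.4657,35.9924) → (120.7898,31.1028) → (126.8238,24.7482) → (123.0477,17.1679).

Shape 3 is a open polyline drawn with `<path>`. Its stroke #000000 means score at S441, F2091. After flipping Y the toolpath is (72.7744,46.2836) → (122.6999,9.7573) → (140.1486,31.8800).

Shape 4 is a cubic bezier drawn with `<path>`. Its stroke #000000 means score at S441, F2091. After flipping Y the toolpath is (66.8470,38.1585) → (61.0601,35.5940) → (58.7469,31.7599) → (59.0677,27.2651) → (61.1827,22.7186) → (64.2522,18.7296) → (67.4364,15.9071) → (69.8955,14.8601) → (70.7899,16.1976).

(bCNC post)
(Date: synthetic)
G21
G90
G0 X44.8520 Y63.8909
M4 S441
G1 X51.0958 Y65.5265 F2091
G1 X57.4673 Y65.9411
G1 X63.9666 Y65.1347
G1 X70.5937 Y63.1072
G1 X77.3486 Y59.8587
G1 X84.2313 Y55.3891
G1 X91.2417 Y49.6985
G1 X98.3799 Y42.7869
M5
G0 X19.6916 Y30.0829
M4 S441
G1 X31.6671 Y36.1107 F2091
G1 X48.9522 Y39.4761
G1 X69.0269 Y40.4185
G1 X89.3714 Y39.1775
G1 X107.4657 Y35.9924
G1 X120.7898 Y31.1028
G1 X126.8238 Y24.7482
G1 X123.0477 Y17.1679
M5
G0 X72.7744 Y46.2836
M4 S441
G1 X122.6999 Y9.7573 F2091
G1 X140.1486 Y31.8800
M5
G0 X66.8470 Y38.1585
M4 S441
G1 X61.0601 Y35.5940 F2091
G1 X58.7469 Y31.7599
G1 X59.0677 Y27.2651
G1 X61.1827 Y22.7186
G1 X64.2522 Y18.7296
G1 X67.4364 Y15.9071
G1 X69.8955 Y14.8601
G1 X70.7899 Y16.1976
M5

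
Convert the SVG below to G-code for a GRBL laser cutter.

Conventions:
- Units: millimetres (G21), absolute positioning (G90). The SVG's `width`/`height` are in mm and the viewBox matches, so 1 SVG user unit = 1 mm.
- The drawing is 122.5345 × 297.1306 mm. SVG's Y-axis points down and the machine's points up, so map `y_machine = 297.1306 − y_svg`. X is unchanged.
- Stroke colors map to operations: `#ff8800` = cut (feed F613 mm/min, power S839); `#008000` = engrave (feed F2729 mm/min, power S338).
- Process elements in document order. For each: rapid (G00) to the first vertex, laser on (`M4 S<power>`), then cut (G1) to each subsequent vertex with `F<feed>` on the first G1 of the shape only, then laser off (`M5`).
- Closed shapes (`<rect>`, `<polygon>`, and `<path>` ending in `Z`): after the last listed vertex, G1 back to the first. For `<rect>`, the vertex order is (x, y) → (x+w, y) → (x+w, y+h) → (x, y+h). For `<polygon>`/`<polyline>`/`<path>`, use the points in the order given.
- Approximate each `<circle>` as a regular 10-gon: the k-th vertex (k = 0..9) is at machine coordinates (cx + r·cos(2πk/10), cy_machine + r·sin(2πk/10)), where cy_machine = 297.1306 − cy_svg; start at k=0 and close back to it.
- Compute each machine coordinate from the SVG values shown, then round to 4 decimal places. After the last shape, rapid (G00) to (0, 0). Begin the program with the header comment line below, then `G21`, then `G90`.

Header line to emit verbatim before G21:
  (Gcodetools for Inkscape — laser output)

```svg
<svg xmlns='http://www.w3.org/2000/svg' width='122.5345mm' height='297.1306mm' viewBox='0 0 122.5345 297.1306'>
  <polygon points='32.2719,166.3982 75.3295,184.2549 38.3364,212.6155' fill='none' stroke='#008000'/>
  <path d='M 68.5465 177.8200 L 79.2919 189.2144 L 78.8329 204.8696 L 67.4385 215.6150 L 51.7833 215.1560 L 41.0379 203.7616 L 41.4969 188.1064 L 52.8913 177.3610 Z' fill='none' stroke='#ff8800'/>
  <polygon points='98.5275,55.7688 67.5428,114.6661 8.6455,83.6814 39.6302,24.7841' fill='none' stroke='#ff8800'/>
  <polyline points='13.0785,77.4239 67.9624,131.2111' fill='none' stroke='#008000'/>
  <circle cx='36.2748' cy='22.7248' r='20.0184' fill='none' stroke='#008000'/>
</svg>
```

(Gcodetools for Inkscape — laser output)
G21
G90
G00 X32.2719 Y130.7324
M4 S338
G1 X75.3295 Y112.8757 F2729
G1 X38.3364 Y84.5151
G1 X32.2719 Y130.7324
M5
G00 X68.5465 Y119.3106
M4 S839
G1 X79.2919 Y107.9162 F613
G1 X78.8329 Y92.2610
G1 X67.4385 Y81.5156
G1 X51.7833 Y81.9746
G1 X41.0379 Y93.3690
G1 X41.4969 Y109.0242
G1 X52.8913 Y119.7696
G1 X68.5465 Y119.3106
M5
G00 X98.5275 Y241.3618
M4 S839
G1 X67.5428 Y182.4645 F613
G1 X8.6455 Y213.4492
G1 X39.6302 Y272.3465
G1 X98.5275 Y241.3618
M5
G00 X13.0785 Y219.7067
M4 S338
G1 X67.9624 Y165.9195 F2729
M5
G00 X56.2932 Y274.4058
M4 S338
G1 X52.4700 Y286.1723 F2729
G1 X42.4608 Y293.4444
G1 X30.0888 Y293.4444
G1 X20.0796 Y286.1723
G1 X16.2564 Y274.4058
G1 X20.0796 Y262.6393
G1 X30.0888 Y255.3672
G1 X42.4608 Y255.3672
G1 X52.4700 Y262.6393
G1 X56.2932 Y274.4058
M5
G00 X0.0000 Y0.0000

Since the viewBox matches the mm dimensions, user units are millimetres directly. The only transform is the Y-flip y_m = 297.1306 − y_svg.

Shape 1 is a regular polygon drawn with `<polygon>`. Its stroke #008000 means engrave at S338, F2729. After flipping Y the toolpath is (32.2719,130.7324) → (75.3295,112.8757) → (38.3364,84.5151) → (32.2719,130.7324), returning to the start.

Shape 2 is a regular polygon drawn with `<path>`. Its stroke #ff8800 means cut at S839, F613. After flipping Y the toolpath is (68.5465,119.3106) → (79.2919,107.9162) → (78.8329,92.2610) → (67.4385,81.5156) → (51.7833,81.9746) → (41.0379,93.3690) → (41.4969,109.0242) → (52.8913,119.7696) → (68.5465,119.3106), returning to the start.

Shape 3 is a regular polygon drawn with `<polygon>`. Its stroke #ff8800 means cut at S839, F613. After flipping Y the toolpath is (98.5275,241.3618) → (67.5428,182.4645) → (8.6455,213.4492) → (39.6302,272.3465) → (98.5275,241.3618), returning to the start.

Shape 4 is a line segment drawn with `<polyline>`. Its stroke #008000 means engrave at S338, F2729. After flipping Y the toolpath is (13.0785,219.7067) → (67.9624,165.9195).

Shape 5 is a circle drawn with `<circle>`. Its stroke #008000 means engrave at S338, F2729. After flipping Y the toolpath is (56.2932,274.4058) → (52.4700,286.1723) → (42.4608,293.4444) → (30.0888,293.4444) → (20.0796,286.1723) → (16.2564,274.4058) → (20.0796,262.6393) → (30.0888,255.3672) → (42.4608,255.3672) → (52.4700,262.6393) → (56.2932,274.4058), returning to the start.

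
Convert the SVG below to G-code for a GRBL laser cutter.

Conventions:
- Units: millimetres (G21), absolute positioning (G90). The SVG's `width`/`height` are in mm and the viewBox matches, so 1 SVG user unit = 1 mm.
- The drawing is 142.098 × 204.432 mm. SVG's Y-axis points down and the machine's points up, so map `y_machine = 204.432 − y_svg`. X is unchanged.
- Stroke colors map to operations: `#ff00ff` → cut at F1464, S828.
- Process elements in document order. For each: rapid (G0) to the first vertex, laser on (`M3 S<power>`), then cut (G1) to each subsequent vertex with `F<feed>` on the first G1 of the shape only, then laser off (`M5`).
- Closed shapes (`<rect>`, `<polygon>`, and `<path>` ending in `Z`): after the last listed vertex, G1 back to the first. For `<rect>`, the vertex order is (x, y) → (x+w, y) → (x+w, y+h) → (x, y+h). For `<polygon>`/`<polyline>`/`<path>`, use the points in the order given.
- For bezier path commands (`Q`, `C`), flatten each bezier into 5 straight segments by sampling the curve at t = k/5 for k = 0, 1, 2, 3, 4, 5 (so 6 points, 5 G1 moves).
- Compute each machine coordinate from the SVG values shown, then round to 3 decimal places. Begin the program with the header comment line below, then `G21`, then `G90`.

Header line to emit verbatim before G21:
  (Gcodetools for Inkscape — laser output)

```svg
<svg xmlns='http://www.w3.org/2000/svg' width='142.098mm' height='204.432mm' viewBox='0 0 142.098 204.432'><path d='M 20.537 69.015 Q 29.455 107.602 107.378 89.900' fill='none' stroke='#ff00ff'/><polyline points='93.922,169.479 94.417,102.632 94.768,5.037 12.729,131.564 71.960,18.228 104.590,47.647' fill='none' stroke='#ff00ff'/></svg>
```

1 u = 1 mm; y_m = 204.432 − y.

[1] `<path>` quadratic bezier, #ff00ff→cut S828 F1464: (20.537,135.417) → (26.864,122.234) → (38.712,113.554) → (56.080,109.377) → (78.969,109.703) → (107.378,114.532)

[2] `<polyline>` open polyline, #ff00ff→cut S828 F1464: (93.922,34.953) → (94.417,101.800) → (94.768,199.395) → (12.729,72.868) → (71.960,186.204) → (104.590,156.785)

(Gcodetools for Inkscape — laser output)
G21
G90
G0 X20.537 Y135.417
M3 S828
G1 X26.864 Y122.234 F1464
G1 X38.712 Y113.554
G1 X56.080 Y109.377
G1 X78.969 Y109.703
G1 X107.378 Y114.532
M5
G0 X93.922 Y34.953
M3 S828
G1 X94.417 Y101.800 F1464
G1 X94.768 Y199.395
G1 X12.729 Y72.868
G1 X71.960 Y186.204
G1 X104.590 Y156.785
M5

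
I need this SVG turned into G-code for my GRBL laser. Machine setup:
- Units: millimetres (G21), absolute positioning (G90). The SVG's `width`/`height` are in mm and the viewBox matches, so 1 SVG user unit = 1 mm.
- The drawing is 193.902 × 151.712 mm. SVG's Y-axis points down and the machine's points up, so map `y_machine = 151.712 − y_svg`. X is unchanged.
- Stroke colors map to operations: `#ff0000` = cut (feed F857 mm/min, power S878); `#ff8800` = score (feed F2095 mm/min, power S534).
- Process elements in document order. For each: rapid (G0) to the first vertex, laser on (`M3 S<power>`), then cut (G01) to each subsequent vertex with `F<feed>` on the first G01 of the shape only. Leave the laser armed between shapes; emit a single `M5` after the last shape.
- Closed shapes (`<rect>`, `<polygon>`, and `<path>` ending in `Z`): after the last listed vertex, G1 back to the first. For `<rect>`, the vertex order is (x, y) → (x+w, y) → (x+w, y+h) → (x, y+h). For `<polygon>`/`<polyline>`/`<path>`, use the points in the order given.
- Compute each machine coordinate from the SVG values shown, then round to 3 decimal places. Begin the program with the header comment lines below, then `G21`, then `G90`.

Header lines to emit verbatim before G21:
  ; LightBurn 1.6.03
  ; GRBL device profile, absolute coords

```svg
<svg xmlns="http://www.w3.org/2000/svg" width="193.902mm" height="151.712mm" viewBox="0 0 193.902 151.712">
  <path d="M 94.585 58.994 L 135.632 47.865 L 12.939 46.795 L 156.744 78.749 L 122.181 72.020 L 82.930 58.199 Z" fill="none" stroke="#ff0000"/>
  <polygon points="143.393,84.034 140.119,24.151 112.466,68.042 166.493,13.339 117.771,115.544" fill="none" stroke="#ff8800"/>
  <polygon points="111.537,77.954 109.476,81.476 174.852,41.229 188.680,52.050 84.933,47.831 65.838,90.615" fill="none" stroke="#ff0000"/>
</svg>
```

viewBox `0 0 193.902 151.712` with mm width/height → 1 unit = 1 mm. Flip: y_m = 151.712 − y_svg.

**Shape 1** — `<path>` closed polygon, stroke `#ff0000` → cut (S878, F857). Machine vertices: (94.585,92.718) → (135.632,103.847) → (12.939,104.917) → (156.744,72.963) → (122.181,79.692) → (82.930,93.513) → (94.585,92.718). Closed: final G1 returns to the first vertex.

**Shape 2** — `<polygon>` closed polygon, stroke `#ff8800` → score (S534, F2095). Machine vertices: (143.393,67.678) → (140.119,127.561) → (112.466,83.670) → (166.493,138.373) → (117.771,36.168) → (143.393,67.678). Closed: final G1 returns to the first vertex.

**Shape 3** — `<polygon>` closed polygon, stroke `#ff0000` → cut (S878, F857). Machine vertices: (111.537,73.758) → (109.476,70.236) → (174.852,110.483) → (188.680,99.662) → (84.933,103.881) → (65.838,61.097) → (111.537,73.758). Closed: final G1 returns to the first vertex.

; LightBurn 1.6.03
; GRBL device profile, absolute coords
G21
G90
G0 X94.585 Y92.718
M3 S878
G01 X135.632 Y103.847 F857
G01 X12.939 Y104.917
G01 X156.744 Y72.963
G01 X122.181 Y79.692
G01 X82.930 Y93.513
G01 X94.585 Y92.718
G0 X143.393 Y67.678
M3 S534
G01 X140.119 Y127.561 F2095
G01 X112.466 Y83.670
G01 X166.493 Y138.373
G01 X117.771 Y36.168
G01 X143.393 Y67.678
G0 X111.537 Y73.758
M3 S878
G01 X109.476 Y70.236 F857
G01 X174.852 Y110.483
G01 X188.680 Y99.662
G01 X84.933 Y103.881
G01 X65.838 Y61.097
G01 X111.537 Y73.758
M5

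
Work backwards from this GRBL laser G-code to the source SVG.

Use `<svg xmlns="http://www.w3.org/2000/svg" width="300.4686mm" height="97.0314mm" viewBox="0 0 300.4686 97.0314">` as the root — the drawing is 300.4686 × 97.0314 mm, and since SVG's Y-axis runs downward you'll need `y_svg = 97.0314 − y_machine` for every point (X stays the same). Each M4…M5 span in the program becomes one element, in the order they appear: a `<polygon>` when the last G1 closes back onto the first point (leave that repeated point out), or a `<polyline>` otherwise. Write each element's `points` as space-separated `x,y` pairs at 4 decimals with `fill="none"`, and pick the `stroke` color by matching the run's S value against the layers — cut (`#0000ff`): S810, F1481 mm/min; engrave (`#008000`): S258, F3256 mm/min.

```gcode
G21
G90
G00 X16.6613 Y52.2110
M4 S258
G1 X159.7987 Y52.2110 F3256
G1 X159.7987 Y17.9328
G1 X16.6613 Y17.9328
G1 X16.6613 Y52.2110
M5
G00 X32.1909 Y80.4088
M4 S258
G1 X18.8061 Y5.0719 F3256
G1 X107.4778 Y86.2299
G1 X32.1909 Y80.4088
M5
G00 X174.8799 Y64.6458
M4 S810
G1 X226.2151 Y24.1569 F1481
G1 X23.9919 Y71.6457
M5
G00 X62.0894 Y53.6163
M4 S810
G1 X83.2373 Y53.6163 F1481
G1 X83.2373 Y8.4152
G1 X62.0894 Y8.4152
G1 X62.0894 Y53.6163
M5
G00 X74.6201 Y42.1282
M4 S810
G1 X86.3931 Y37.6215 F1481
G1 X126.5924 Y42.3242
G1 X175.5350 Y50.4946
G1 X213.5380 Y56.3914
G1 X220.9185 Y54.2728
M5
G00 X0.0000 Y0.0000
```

<svg xmlns="http://www.w3.org/2000/svg" width="300.4686mm" height="97.0314mm" viewBox="0 0 300.4686 97.0314">
  <polygon points="16.6613,44.8204 159.7987,44.8204 159.7987,79.0986 16.6613,79.0986" fill="none" stroke="#008000"/>
  <polygon points="32.1909,16.6226 18.8061,91.9595 107.4778,10.8015" fill="none" stroke="#008000"/>
  <polyline points="174.8799,32.3856 226.2151,72.8745 23.9919,25.3857" fill="none" stroke="#0000ff"/>
  <polygon points="62.0894,43.4151 83.2373,43.4151 83.2373,88.6162 62.0894,88.6162" fill="none" stroke="#0000ff"/>
  <polyline points="74.6201,54.9032 86.3931,59.4099 126.5924,54.7072 175.5350,46.5368 213.5380,40.6400 220.9185,42.7586" fill="none" stroke="#0000ff"/>
</svg>

Machine Y-up, SVG Y-down with viewBox height 97.0314, so y_svg = 97.0314 − y_machine; X carries over.

Run 1: S258 ⇒ engrave layer `#008000`. The run returns to its start, so emit a `<polygon>` with points (Y-flipped): 16.6613,44.8204 159.7987,44.8204 159.7987,79.0986 16.6613,79.0986.

Run 2: S258 ⇒ engrave layer `#008000`. The run returns to its start, so emit a `<polygon>` with points (Y-flipped): 32.1909,16.6226 18.8061,91.9595 107.4778,10.8015.

Run 3: the run's S810 means `#0000ff` (cut). The run is open, so emit a `<polyline>` with points (Y-flipped): 174.8799,32.3856 226.2151,72.8745 23.9919,25.3857.

Run 4: S810 ⇒ cut layer `#0000ff`. The run returns to its start, so emit a `<polygon>` with points (Y-flipped): 62.0894,43.4151 83.2373,43.4151 83.2373,88.6162 62.0894,88.6162.

Run 5: the run's S810 means `#0000ff` (cut). The run is open, so emit a `<polyline>` with points (Y-flipped): 74.6201,54.9032 86.3931,59.4099 126.5924,54.7072 175.5350,46.5368 213.5380,40.6400 220.9185,42.7586.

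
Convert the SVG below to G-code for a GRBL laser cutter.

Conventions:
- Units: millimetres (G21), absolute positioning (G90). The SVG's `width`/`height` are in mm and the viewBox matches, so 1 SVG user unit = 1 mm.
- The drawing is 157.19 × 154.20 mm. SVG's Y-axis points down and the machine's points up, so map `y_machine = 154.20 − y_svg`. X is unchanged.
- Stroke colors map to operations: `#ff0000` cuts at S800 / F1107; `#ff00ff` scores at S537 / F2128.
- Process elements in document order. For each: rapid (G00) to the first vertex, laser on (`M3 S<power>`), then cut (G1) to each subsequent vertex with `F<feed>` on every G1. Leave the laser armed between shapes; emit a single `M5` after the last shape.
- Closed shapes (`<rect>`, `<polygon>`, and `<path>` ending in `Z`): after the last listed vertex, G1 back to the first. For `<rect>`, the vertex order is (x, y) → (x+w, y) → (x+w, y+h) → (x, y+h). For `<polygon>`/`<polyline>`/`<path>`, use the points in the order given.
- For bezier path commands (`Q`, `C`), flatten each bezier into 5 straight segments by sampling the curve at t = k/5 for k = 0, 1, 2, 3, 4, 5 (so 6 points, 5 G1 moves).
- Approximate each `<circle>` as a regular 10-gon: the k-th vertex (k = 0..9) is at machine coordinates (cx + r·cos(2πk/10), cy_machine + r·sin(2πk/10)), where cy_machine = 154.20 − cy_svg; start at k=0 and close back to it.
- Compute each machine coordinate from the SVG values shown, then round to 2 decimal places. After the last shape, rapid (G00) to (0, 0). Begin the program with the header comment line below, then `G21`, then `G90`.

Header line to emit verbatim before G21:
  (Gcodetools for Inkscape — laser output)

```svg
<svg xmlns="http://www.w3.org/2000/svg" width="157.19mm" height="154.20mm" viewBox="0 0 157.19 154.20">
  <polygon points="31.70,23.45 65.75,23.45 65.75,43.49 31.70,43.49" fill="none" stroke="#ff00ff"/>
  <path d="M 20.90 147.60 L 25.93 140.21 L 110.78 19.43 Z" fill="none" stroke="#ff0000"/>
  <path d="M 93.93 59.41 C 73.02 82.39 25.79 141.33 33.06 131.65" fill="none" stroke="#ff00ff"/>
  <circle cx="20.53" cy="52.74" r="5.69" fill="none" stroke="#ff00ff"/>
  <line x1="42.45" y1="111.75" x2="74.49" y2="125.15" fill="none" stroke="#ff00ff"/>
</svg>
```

1 u = 1 mm; y_m = 154.20 − y.

[1] `<polygon>` rectangle, #ff00ff→score S537 F2128: (31.70,130.75) → (65.75,130.75) → (65.75,110.71) → (31.70,110.71) → (31.70,130.75) (closed)

[2] `<path>` closed polygon, #ff0000→cut S800 F1107: (20.90,6.60) → (25.93,13.99) → (110.78,134.77) → (20.90,6.60) (closed)

[3] `<path>` cubic bezier, #ff00ff→score S537 F2128: (93.93,94.79) → (78.87,77.52) → (61.38,56.65) → (45.32,37.18) → (34.59,24.14) → (33.06,22.55)

[4] `<circle>` circle, #ff00ff→score S537 F2128: (26.22,101.46) → (25.13,104.80) → (22.29,106.87) → (18.77,106.87) → (15.93,104.80) → (14.84,101.46) → (15.93,98.12) → (18.77,96.05) → (22.29,96.05) → (25.13,98.12) → (26.22,101.46) (closed)

[5] `<line>` line segment, #ff00ff→score S537 F2128: (42.45,42.45) → (74.49,29.05)

(Gcodetools for Inkscape — laser output)
G21
G90
G00 X31.70 Y130.75
M3 S537
G1 X65.75 Y130.75 F2128
G1 X65.75 Y110.71 F2128
G1 X31.70 Y110.71 F2128
G1 X31.70 Y130.75 F2128
G00 X20.90 Y6.60
M3 S800
G1 X25.93 Y13.99 F1107
G1 X110.78 Y134.77 F1107
G1 X20.90 Y6.60 F1107
G00 X93.93 Y94.79
M3 S537
G1 X78.87 Y77.52 F2128
G1 X61.38 Y56.65 F2128
G1 X45.32 Y37.18 F2128
G1 X34.59 Y24.14 F2128
G1 X33.06 Y22.55 F2128
G00 X26.22 Y101.46
M3 S537
G1 X25.13 Y104.80 F2128
G1 X22.29 Y106.87 F2128
G1 X18.77 Y106.87 F2128
G1 X15.93 Y104.80 F2128
G1 X14.84 Y101.46 F2128
G1 X15.93 Y98.12 F2128
G1 X18.77 Y96.05 F2128
G1 X22.29 Y96.05 F2128
G1 X25.13 Y98.12 F2128
G1 X26.22 Y101.46 F2128
G00 X42.45 Y42.45
M3 S537
G1 X74.49 Y29.05 F2128
M5
G00 X0.00 Y0.00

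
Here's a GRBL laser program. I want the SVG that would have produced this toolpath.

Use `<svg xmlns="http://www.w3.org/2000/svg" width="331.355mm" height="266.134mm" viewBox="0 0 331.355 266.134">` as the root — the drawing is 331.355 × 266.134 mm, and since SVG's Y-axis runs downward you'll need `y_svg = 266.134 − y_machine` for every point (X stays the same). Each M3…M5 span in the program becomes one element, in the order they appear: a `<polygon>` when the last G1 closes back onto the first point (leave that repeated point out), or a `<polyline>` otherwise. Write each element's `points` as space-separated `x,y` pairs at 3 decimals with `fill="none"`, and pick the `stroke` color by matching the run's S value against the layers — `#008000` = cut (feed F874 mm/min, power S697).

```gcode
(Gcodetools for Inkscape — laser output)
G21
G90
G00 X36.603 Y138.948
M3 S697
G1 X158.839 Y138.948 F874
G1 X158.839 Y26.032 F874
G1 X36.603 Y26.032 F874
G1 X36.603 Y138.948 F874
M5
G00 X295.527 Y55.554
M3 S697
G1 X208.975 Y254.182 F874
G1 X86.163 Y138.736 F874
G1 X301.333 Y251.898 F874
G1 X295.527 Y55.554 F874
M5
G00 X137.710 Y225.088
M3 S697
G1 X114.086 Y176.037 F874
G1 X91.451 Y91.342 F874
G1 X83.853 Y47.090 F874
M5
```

y_svg = 266.134 − y_m. Every run uses S697, so all elements get stroke `#008000` (cut).

[1] closed run; points: 36.603,127.186 158.839,127.186 158.839,240.102 36.603,240.102

[2] closed run; points: 295.527,210.580 208.975,11.952 86.163,127.398 301.333,14.236

[3] open run; points: 137.710,41.046 114.086,90.097 91.451,174.792 83.853,219.044

<svg xmlns="http://www.w3.org/2000/svg" width="331.355mm" height="266.134mm" viewBox="0 0 331.355 266.134">
  <polygon points="36.603,127.186 158.839,127.186 158.839,240.102 36.603,240.102" fill="none" stroke="#008000"/>
  <polygon points="295.527,210.580 208.975,11.952 86.163,127.398 301.333,14.236" fill="none" stroke="#008000"/>
  <polyline points="137.710,41.046 114.086,90.097 91.451,174.792 83.853,219.044" fill="none" stroke="#008000"/>
</svg>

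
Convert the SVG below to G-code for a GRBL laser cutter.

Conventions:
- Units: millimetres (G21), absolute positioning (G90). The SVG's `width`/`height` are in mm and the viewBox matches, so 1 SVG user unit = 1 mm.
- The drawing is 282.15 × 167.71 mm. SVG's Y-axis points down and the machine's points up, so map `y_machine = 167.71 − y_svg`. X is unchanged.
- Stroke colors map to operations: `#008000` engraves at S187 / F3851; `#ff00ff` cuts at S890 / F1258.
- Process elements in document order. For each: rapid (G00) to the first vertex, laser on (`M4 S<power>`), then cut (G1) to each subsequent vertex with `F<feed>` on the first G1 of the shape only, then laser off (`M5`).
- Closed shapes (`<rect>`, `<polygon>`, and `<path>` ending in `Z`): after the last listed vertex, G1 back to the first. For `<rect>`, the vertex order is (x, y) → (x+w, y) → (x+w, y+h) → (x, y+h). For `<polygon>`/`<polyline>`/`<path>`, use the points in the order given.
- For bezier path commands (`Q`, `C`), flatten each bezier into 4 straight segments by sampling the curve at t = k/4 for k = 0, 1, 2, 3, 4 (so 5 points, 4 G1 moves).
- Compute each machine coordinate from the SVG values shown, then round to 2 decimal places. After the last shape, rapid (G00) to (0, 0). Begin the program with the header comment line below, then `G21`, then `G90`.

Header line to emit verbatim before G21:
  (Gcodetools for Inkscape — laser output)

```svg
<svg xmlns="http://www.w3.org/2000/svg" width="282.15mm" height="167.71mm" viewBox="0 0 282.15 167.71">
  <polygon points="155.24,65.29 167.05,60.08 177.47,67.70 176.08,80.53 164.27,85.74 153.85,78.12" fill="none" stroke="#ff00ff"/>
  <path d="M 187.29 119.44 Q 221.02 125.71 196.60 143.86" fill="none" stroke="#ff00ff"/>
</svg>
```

(Gcodetools for Inkscape — laser output)
G21
G90
G00 X155.24 Y102.42
M4 S890
G1 X167.05 Y107.63 F1258
G1 X177.47 Y100.01
G1 X176.08 Y87.18
G1 X164.27 Y81.97
G1 X153.85 Y89.59
G1 X155.24 Y102.42
M5
G00 X187.29 Y48.27
M4 S890
G1 X200.52 Y44.39 F1258
G1 X206.48 Y39.03
G1 X205.18 Y32.18
G1 X196.60 Y23.85
M5
G00 X0.00 Y0.00

1 u = 1 mm; y_m = 167.71 − y.

[1] `<polygon>` regular polygon, #ff00ff→cut S890 F1258: (155.24,102.42) → (167.05,107.63) → (177.47,100.01) → (176.08,87.18) → (164.27,81.97) → (153.85,89.59) → (155.24,102.42) (closed)

[2] `<path>` quadratic bezier, #ff00ff→cut S890 F1258: (187.29,48.27) → (200.52,44.39) → (206.48,39.03) → (205.18,32.18) → (196.60,23.85)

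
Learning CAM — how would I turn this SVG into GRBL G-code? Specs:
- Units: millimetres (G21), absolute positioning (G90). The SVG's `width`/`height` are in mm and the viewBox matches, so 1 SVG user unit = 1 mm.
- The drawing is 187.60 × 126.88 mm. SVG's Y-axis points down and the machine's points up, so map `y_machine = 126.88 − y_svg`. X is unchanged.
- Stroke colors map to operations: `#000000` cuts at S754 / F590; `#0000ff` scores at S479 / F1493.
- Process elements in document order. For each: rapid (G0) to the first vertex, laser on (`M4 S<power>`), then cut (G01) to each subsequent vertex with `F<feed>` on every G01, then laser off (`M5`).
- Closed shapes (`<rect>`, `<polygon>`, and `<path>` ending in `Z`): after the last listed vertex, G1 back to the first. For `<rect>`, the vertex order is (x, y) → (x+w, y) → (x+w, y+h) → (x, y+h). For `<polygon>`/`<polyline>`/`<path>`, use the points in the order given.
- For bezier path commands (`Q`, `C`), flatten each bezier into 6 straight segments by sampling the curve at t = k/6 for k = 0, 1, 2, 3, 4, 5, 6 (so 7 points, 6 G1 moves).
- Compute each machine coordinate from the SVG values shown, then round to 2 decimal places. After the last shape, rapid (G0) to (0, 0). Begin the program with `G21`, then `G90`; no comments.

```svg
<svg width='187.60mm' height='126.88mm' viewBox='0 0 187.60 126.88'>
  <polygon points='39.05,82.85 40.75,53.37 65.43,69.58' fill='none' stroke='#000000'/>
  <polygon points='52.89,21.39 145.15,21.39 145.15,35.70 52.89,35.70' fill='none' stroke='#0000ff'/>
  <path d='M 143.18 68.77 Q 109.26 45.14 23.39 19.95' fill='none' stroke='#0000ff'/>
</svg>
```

viewBox `0 0 187.60 126.88` with mm width/height → 1 unit = 1 mm. Flip: y_m = 126.88 − y_svg.

**Shape 1** — `<polygon>` regular polygon, stroke `#000000` → cut (S754, F590). Machine vertices: (39.05,44.03) → (40.75,73.51) → (65.43,57.30) → (39.05,44.03). Closed: final G1 returns to the first vertex.

**Shape 2** — `<polygon>` rectangle, stroke `#0000ff` → score (S479, F1493). Machine vertices: (52.89,105.49) → (145.15,105.49) → (145.15,91.18) → (52.89,91.18) → (52.89,105.49). Closed: final G1 returns to the first vertex.

**Shape 3** — `<path>` quadratic bezier, stroke `#0000ff` → score (S479, F1493). Control points (SVG): P0=(143.18,68.77), P1=(109.26,45.14), P2=(23.39,19.95); sampled at t=k/6. Machine vertices: (143.18,58.11) → (130.43,66.03) → (114.79,74.04) → (96.27,82.13) → (74.86,90.31) → (50.57,98.58) → (23.39,106.93). Open path.

G21
G90
G0 X39.05 Y44.03
M4 S754
G01 X40.75 Y73.51 F590
G01 X65.43 Y57.30 F590
G01 X39.05 Y44.03 F590
M5
G0 X52.89 Y105.49
M4 S479
G01 X145.15 Y105.49 F1493
G01 X145.15 Y91.18 F1493
G01 X52.89 Y91.18 F1493
G01 X52.89 Y105.49 F1493
M5
G0 X143.18 Y58.11
M4 S479
G01 X130.43 Y66.03 F1493
G01 X114.79 Y74.04 F1493
G01 X96.27 Y82.13 F1493
G01 X74.86 Y90.31 F1493
G01 X50.57 Y98.58 F1493
G01 X23.39 Y106.93 F1493
M5
G0 X0.00 Y0.00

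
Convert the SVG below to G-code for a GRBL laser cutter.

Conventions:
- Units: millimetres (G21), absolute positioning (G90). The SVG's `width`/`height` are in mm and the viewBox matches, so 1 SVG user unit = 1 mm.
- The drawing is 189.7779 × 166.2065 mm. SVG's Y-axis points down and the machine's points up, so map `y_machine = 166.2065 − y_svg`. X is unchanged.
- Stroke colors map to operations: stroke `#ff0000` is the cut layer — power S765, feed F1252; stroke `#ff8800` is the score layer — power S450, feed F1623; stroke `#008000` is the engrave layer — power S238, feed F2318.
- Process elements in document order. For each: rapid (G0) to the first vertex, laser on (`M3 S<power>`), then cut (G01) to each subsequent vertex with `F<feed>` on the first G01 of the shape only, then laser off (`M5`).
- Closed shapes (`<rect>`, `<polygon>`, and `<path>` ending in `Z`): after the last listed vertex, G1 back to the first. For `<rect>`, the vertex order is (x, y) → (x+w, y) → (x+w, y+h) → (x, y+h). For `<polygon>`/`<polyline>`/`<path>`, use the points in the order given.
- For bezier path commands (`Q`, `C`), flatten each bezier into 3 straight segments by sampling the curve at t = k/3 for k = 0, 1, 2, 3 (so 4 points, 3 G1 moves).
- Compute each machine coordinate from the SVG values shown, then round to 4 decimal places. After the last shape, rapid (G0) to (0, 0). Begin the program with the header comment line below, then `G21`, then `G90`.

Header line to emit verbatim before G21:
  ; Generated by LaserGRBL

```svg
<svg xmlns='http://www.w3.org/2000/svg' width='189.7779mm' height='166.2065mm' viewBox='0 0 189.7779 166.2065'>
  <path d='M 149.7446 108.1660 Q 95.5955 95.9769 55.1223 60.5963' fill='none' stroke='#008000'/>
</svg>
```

; Generated by LaserGRBL
G21
G90
G0 X149.7446 Y58.0405
M3 S238
G01 X115.1647 Y68.7434 F2318
G01 X83.6240 Y84.6000
G01 X55.1223 Y105.6102
M5
G0 X0.0000 Y0.0000

Since the viewBox matches the mm dimensions, user units are millimetres directly. The only transform is the Y-flip y_m = 166.2065 − y_svg.

Shape 1 is a quadratic bezier drawn with `<path>`. Its stroke #008000 means engrave at S238, F2318. After flipping Y the toolpath is (149.7446,58.0405) → (115.1647,68.7434) → (83.6240,84.6000) → (55.1223,105.6102).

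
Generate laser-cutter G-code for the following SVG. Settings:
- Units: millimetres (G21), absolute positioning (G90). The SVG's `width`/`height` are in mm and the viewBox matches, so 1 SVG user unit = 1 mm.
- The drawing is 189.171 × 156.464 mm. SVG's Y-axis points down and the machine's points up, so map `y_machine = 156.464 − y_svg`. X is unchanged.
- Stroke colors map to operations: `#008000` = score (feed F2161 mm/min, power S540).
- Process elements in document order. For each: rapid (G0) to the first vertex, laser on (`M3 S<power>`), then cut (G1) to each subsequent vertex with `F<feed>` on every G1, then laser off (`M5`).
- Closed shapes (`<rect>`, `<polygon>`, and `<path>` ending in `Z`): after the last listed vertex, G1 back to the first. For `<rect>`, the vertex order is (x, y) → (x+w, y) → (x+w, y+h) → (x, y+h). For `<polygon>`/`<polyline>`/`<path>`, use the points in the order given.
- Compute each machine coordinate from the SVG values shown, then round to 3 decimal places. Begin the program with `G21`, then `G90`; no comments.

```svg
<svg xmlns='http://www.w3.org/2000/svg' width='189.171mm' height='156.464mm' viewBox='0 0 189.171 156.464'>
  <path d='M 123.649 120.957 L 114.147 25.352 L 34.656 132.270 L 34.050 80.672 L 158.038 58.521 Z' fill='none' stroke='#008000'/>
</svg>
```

G21
G90
G0 X123.649 Y35.507
M3 S540
G1 X114.147 Y131.112 F2161
G1 X34.656 Y24.194 F2161
G1 X34.050 Y75.792 F2161
G1 X158.038 Y97.943 F2161
G1 X123.649 Y35.507 F2161
M5

1 u = 1 mm; y_m = 156.464 − y.

[1] `<path>` closed polygon, #008000→score S540 F2161: (123.649,35.507) → (114.147,131.112) → (34.656,24.194) → (34.050,75.792) → (158.038,97.943) → (123.649,35.507) (closed)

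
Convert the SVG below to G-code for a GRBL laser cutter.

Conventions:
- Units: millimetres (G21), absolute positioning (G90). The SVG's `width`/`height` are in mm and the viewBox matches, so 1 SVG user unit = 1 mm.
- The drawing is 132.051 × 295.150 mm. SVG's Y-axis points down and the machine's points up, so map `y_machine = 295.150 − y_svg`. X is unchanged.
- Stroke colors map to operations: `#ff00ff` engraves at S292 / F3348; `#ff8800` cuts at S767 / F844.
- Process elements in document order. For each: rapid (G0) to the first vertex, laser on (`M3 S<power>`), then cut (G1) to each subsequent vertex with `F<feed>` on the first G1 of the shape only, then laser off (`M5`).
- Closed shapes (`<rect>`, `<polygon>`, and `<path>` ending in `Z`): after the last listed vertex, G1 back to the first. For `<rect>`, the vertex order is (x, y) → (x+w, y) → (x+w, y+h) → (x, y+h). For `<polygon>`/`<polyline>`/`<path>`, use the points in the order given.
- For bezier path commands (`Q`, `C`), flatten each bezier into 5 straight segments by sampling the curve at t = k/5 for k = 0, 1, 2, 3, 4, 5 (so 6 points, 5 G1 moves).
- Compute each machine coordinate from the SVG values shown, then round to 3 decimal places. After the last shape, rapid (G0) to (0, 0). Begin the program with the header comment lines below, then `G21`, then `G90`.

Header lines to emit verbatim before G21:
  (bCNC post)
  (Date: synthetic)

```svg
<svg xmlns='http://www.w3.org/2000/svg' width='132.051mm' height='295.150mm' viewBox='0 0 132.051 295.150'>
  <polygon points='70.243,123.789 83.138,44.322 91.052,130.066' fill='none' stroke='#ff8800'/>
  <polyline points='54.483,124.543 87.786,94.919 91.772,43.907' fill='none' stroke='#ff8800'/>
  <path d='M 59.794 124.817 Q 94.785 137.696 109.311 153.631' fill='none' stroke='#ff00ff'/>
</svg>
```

1 u = 1 mm; y_m = 295.150 − y.

[1] `<polygon>` closed polygon, #ff8800→cut S767 F844: (70.243,171.361) → (83.138,250.828) → (91.052,165.084) → (70.243,171.361) (closed)

[2] `<polyline>` open polyline, #ff8800→cut S767 F844: (54.483,170.607) → (87.786,200.231) → (91.772,251.243)

[3] `<path>` quadratic bezier, #ff00ff→engrave S292 F3348: (59.794,170.333) → (72.972,165.059) → (84.512,159.541) → (94.416,153.778) → (102.682,147.771) → (109.311,141.519)

(bCNC post)
(Date: synthetic)
G21
G90
G0 X70.243 Y171.361
M3 S767
G1 X83.138 Y250.828 F844
G1 X91.052 Y165.084
G1 X70.243 Y171.361
M5
G0 X54.483 Y170.607
M3 S767
G1 X87.786 Y200.231 F844
G1 X91.772 Y251.243
M5
G0 X59.794 Y170.333
M3 S292
G1 X72.972 Y165.059 F3348
G1 X84.512 Y159.541
G1 X94.416 Y153.778
G1 X102.682 Y147.771
G1 X109.311 Y141.519
M5
G0 X0.000 Y0.000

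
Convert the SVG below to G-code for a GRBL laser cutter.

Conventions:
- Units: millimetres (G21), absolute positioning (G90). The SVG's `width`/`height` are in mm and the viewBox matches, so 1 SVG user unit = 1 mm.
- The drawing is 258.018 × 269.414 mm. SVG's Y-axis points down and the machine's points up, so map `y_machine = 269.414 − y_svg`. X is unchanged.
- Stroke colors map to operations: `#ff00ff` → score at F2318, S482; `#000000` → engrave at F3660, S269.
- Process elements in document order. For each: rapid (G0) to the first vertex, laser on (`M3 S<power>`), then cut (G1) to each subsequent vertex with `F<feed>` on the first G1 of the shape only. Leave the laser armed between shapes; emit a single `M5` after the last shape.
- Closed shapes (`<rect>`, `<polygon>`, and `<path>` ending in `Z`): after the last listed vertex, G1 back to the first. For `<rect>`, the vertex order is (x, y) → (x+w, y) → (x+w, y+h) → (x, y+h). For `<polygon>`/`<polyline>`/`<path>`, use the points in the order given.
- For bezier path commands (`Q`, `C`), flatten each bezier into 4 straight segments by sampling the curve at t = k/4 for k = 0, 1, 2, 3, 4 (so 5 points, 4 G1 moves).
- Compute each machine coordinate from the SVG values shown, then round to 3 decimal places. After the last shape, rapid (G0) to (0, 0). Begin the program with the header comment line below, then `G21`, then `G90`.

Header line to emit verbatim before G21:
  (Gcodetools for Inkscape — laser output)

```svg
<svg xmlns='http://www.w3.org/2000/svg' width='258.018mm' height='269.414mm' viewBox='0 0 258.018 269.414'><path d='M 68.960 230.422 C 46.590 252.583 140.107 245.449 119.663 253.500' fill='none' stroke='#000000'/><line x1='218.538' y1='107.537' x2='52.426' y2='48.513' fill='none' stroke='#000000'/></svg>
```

viewBox `0 0 258.018 269.414` with mm width/height → 1 unit = 1 mm. Flip: y_m = 269.414 − y_svg.

**Shape 1** — `<path>` cubic bezier, stroke `#000000` → engrave (S269, F3660). Control points (SVG): P0=(68.960,230.422), P1=(46.590,252.583), P2=(140.107,245.449), P3=(119.663,253.500); sampled at t=k/4. Machine vertices: (68.960,38.992) → (70.320,27.169) → (93.589,22.162) → (117.220,19.800) → (119.663,15.914). Open path.

**Shape 2** — `<line>` line segment, stroke `#000000` → engrave (S269, F3660). Machine vertices: (218.538,161.877) → (52.426,220.901). Open path.

(Gcodetools for Inkscape — laser output)
G21
G90
G0 X68.960 Y38.992
M3 S269
G1 X70.320 Y27.169 F3660
G1 X93.589 Y22.162
G1 X117.220 Y19.800
G1 X119.663 Y15.914
G0 X218.538 Y161.877
M3 S269
G1 X52.426 Y220.901 F3660
M5
G0 X0.000 Y0.000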